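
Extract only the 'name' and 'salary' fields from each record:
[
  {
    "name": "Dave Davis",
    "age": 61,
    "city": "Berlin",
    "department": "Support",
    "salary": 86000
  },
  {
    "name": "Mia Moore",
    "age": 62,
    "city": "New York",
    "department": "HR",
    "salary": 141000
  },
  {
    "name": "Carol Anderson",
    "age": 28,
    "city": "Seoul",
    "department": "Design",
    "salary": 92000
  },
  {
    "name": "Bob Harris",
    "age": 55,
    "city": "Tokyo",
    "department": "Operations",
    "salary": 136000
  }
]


Original: 4 records with fields: name, age, city, department, salary
Keep: ['name', 'salary']
Drop: ['age', 'city', 'department']
Result: 4 records, 2 fields each

[
  {
    "name": "Dave Davis",
    "salary": 86000
  },
  {
    "name": "Mia Moore",
    "salary": 141000
  },
  {
    "name": "Carol Anderson",
    "salary": 92000
  },
  {
    "name": "Bob Harris",
    "salary": 136000
  }
]


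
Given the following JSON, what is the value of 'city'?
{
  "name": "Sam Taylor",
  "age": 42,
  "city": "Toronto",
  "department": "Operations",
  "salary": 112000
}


Looking up field 'city'
Value: Toronto

Toronto


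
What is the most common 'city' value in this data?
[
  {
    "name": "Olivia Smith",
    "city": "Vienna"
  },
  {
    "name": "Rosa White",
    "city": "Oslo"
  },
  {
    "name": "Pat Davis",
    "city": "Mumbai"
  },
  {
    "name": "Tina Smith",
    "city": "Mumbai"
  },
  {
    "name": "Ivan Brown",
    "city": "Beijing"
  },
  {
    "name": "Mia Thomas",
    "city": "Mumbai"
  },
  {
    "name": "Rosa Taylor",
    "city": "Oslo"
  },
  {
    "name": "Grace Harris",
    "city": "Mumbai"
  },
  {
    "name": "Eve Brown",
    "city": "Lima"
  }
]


Counting 'city' values across 9 records:

  Mumbai: 4 ####
  Oslo: 2 ##
  Vienna: 1 #
  Beijing: 1 #
  Lima: 1 #

Most common: Mumbai (4 times)

Mumbai (4 times)


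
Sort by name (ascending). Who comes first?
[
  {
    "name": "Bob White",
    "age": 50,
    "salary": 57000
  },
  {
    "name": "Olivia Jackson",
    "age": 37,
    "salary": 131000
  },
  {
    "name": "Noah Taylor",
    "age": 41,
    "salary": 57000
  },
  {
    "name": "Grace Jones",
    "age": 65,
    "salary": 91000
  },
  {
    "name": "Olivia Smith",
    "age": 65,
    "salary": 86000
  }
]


Sort by: name (ascending)

Sorted order:
  1. Bob White (name = Bob White)
  2. Grace Jones (name = Grace Jones)
  3. Noah Taylor (name = Noah Taylor)
  4. Olivia Jackson (name = Olivia Jackson)
  5. Olivia Smith (name = Olivia Smith)

First: Bob White

Bob White


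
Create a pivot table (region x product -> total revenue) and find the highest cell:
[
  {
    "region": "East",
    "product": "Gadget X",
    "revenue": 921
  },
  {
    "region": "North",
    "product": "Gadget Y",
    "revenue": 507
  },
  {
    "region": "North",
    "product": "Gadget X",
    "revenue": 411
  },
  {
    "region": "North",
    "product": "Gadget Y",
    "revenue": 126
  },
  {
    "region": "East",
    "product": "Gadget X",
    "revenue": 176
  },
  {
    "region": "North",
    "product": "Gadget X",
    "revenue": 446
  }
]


Pivot: region (rows) x product (columns) -> total revenue

     Gadget X      Gadget Y    
East          1097             0  
North          857           633  

Highest: East / Gadget X = $1097

East / Gadget X = $1097


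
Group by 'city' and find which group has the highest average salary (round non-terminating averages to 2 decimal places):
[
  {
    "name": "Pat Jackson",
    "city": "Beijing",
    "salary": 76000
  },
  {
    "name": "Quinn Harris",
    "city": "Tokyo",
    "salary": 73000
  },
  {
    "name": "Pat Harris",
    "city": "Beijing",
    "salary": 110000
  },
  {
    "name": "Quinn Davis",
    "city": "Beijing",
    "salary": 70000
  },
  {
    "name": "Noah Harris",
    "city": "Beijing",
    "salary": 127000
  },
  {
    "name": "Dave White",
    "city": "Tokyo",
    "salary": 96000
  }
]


Group by: city

Groups:
  Beijing: 4 people, avg salary = 383000/4 = $95750
  Tokyo: 2 people, avg salary = 169000/2 = $84500

Highest average salary: Beijing ($95750)

Beijing ($95750)


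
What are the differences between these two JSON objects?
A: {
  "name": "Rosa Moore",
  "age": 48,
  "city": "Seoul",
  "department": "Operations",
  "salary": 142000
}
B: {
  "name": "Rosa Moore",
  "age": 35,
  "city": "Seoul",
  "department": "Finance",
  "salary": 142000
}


Comparing each field (in key order):
  name: same
  age: DIFFERENT
  city: same
  department: DIFFERENT
  salary: same
Differences:
  age: 48 -> 35
  department: Operations -> Finance

2 field(s) changed

2 changes: age, department


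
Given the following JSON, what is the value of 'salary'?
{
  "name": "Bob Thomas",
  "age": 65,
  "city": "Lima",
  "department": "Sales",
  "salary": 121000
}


Looking up field 'salary'
Value: 121000

121000


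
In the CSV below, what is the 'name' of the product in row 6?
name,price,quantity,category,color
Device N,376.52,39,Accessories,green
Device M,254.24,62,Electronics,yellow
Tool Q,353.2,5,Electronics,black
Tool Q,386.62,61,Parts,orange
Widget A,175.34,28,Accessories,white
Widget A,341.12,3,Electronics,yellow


Query: Row 6 ('Widget A'), column 'name'
Value: Widget A

Widget A


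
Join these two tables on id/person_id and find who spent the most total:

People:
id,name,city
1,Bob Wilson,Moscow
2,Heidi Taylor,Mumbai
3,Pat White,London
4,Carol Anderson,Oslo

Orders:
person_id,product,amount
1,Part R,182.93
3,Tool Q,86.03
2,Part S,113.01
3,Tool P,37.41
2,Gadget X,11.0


Join on: people.id = orders.person_id

Joined rows:
  Bob Wilson (Moscow) bought Part R for $182.93
  Pat White (London) bought Tool Q for $86.03
  Heidi Taylor (Mumbai) bought Part S for $113.01
  Pat White (London) bought Tool P for $37.41
  Heidi Taylor (Mumbai) bought Gadget X for $11.0

Total per person:
  Bob Wilson: $182.93
  Heidi Taylor: $124.01
  Pat White: $123.44

Top spender: Bob Wilson ($182.93)

Bob Wilson ($182.93)


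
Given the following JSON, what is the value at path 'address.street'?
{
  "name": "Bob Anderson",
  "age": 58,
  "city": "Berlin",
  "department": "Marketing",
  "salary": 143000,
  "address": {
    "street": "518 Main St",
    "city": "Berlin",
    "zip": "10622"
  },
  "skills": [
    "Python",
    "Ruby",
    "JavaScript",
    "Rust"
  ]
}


Query: address.street
Path: address -> street
Value: 518 Main St

518 Main St


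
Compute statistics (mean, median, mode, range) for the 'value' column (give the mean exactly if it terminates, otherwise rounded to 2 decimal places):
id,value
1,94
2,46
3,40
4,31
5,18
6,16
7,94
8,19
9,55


Data: [94, 46, 40, 31, 18, 16, 94, 19, 55]
Count: 9
Sum: 413
Mean: 413/9 ≈ 45.89 (rounded to 2 decimal places)
Sorted: [16, 18, 19, 31, 40, 46, 55, 94, 94]
Median: 40.0
Mode: 94 (2 times)
Range: 94 - 16 = 78
Min: 16, Max: 94

mean≈45.89, median=40.0, mode=94, range=78


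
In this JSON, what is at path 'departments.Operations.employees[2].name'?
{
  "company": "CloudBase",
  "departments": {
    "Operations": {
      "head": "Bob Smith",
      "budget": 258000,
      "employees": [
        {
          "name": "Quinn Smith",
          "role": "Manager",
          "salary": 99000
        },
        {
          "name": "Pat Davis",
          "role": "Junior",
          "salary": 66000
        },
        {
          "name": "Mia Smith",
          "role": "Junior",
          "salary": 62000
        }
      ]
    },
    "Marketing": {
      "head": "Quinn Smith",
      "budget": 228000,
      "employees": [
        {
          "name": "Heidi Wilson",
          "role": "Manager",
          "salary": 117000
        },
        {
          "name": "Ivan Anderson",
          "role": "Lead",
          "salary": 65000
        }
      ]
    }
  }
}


Path: departments.Operations.employees[2].name

Navigate:
  -> departments
  -> Operations
  -> employees[2].name = 'Mia Smith'

Mia Smith


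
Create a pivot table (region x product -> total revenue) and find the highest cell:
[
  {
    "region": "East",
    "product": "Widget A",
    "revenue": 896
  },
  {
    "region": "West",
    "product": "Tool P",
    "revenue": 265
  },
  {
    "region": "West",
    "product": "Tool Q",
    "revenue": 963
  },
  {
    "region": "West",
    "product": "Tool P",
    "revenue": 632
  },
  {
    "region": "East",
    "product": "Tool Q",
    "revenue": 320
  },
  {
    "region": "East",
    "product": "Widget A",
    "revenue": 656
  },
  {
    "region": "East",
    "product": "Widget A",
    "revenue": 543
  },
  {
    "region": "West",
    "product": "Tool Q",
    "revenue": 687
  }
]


Pivot: region (rows) x product (columns) -> total revenue

     Tool P        Tool Q        Widget A    
East             0           320          2095  
West           897          1650             0  

Highest: East / Widget A = $2095

East / Widget A = $2095


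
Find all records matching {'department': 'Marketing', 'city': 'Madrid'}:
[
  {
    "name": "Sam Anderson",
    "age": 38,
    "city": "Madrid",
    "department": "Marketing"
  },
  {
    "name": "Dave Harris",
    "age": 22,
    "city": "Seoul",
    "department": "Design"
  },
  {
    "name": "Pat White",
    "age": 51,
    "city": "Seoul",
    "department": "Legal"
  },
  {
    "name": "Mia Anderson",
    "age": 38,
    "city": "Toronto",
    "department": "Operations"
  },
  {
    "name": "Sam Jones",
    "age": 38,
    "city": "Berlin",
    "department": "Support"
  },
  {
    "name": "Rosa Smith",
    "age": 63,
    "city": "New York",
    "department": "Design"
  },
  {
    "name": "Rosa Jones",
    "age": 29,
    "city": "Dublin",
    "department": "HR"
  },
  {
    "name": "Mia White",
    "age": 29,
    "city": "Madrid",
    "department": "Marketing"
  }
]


Search criteria: {'department': 'Marketing', 'city': 'Madrid'}

Checking 8 records:
  Sam Anderson: {department: Marketing, city: Madrid} <-- MATCH
  Dave Harris: {department: Design, city: Seoul}
  Pat White: {department: Legal, city: Seoul}
  Mia Anderson: {department: Operations, city: Toronto}
  Sam Jones: {department: Support, city: Berlin}
  Rosa Smith: {department: Design, city: New York}
  Rosa Jones: {department: HR, city: Dublin}
  Mia White: {department: Marketing, city: Madrid} <-- MATCH

Matches: ["Sam Anderson", "Mia White"]

["Sam Anderson", "Mia White"]


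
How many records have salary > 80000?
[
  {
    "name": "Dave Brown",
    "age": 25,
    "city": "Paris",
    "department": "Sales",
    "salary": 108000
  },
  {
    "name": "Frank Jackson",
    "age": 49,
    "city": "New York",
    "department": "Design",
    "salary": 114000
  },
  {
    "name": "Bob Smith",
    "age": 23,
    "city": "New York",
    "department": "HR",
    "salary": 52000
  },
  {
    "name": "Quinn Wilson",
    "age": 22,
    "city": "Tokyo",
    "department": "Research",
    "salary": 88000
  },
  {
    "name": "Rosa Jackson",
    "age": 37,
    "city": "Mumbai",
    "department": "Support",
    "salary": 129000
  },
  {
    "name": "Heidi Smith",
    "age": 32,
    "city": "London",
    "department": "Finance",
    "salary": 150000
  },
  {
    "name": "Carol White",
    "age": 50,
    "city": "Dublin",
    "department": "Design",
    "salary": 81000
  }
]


Data: 7 records
Condition: salary > 80000

Checking each record:
  Dave Brown: 108000 MATCH
  Frank Jackson: 114000 MATCH
  Bob Smith: 52000
  Quinn Wilson: 88000 MATCH
  Rosa Jackson: 129000 MATCH
  Heidi Smith: 150000 MATCH
  Carol White: 81000 MATCH

Count: 6

6


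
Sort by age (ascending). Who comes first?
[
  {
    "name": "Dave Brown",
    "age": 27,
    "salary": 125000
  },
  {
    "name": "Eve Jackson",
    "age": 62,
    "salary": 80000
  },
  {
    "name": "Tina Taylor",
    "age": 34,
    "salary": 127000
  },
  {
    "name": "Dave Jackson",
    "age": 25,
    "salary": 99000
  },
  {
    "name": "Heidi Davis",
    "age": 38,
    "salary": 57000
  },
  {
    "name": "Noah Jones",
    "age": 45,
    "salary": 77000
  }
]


Sort by: age (ascending)

Sorted order:
  1. Dave Jackson (age = 25)
  2. Dave Brown (age = 27)
  3. Tina Taylor (age = 34)
  4. Heidi Davis (age = 38)
  5. Noah Jones (age = 45)
  6. Eve Jackson (age = 62)

First: Dave Jackson

Dave Jackson


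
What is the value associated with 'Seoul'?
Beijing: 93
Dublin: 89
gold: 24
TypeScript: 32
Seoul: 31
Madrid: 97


Looking up key 'Seoul'
Value: 31

31


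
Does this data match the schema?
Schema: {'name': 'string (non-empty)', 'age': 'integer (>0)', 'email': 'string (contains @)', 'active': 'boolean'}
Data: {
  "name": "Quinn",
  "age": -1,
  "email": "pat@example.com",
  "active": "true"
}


Validating each field against schema:
  name: OK (non-empty string)
  age: FAIL (-1 is not > 0)
  email: OK (string with @)
  active: FAIL ("true" is not a boolean)

Result: INVALID (2 errors: age, active)

INVALID (2 errors: age, active)


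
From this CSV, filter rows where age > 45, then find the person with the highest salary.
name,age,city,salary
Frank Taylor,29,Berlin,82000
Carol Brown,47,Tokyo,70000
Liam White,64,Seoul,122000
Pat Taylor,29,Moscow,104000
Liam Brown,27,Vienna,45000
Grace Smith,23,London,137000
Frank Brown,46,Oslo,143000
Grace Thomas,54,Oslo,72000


Filter: age > 45
Sort by: salary (descending)

Filtered records (4):
  Frank Brown, age 46, salary $143000
  Liam White, age 64, salary $122000
  Grace Thomas, age 54, salary $72000
  Carol Brown, age 47, salary $70000

Highest salary: Frank Brown ($143000)

Frank Brown


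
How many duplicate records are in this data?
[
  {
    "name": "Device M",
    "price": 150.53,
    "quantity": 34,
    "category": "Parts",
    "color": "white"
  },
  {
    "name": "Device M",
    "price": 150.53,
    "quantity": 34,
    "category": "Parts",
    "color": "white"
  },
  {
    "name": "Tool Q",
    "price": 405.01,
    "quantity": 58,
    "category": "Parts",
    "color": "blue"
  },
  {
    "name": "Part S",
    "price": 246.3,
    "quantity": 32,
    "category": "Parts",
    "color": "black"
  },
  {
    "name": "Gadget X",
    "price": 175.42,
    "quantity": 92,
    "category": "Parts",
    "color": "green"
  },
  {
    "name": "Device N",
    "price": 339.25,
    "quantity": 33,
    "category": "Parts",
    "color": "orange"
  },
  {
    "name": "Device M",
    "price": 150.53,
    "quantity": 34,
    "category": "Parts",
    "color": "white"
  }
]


Checking 7 records for duplicates:

  Row 1: Device M ($150.53, qty 34)
  Row 2: Device M ($150.53, qty 34) <-- DUPLICATE
  Row 3: Tool Q ($405.01, qty 58)
  Row 4: Part S ($246.3, qty 32)
  Row 5: Gadget X ($175.42, qty 92)
  Row 6: Device N ($339.25, qty 33)
  Row 7: Device M ($150.53, qty 34) <-- DUPLICATE

Duplicates found: 2
Unique records: 5

2 duplicates, 5 unique


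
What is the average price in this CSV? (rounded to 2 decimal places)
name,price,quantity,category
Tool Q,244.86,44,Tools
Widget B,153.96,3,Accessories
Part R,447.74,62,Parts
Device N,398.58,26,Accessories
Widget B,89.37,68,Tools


Computing average price:
Values: [244.86, 153.96, 447.74, 398.58, 89.37]
Sum = 1334.51
Count = 5
Average = 1334.51/5 = 266.902 exactly -> 266.90 (rounded half-up to 2 decimal places)

266.90


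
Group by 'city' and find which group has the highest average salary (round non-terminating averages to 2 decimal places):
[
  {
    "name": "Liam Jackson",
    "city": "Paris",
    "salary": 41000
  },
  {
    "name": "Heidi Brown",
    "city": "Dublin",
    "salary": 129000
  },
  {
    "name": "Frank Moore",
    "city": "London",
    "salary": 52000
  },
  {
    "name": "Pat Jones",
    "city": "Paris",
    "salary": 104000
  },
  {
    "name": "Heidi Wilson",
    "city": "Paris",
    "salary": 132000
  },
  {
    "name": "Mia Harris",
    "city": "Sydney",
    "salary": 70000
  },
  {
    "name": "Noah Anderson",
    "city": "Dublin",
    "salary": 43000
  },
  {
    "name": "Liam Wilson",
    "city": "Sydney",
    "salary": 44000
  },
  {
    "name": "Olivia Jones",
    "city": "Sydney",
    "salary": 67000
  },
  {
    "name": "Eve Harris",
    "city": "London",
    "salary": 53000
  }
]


Group by: city

Groups:
  Dublin: 2 people, avg salary = 172000/2 = $86000
  London: 2 people, avg salary = 105000/2 = $52500
  Paris: 3 people, avg salary = 277000/3 ≈ $92333.33
  Sydney: 3 people, avg salary = 181000/3 ≈ $60333.33

Highest average salary: Paris (≈$92333.33)

Paris (≈$92333.33)


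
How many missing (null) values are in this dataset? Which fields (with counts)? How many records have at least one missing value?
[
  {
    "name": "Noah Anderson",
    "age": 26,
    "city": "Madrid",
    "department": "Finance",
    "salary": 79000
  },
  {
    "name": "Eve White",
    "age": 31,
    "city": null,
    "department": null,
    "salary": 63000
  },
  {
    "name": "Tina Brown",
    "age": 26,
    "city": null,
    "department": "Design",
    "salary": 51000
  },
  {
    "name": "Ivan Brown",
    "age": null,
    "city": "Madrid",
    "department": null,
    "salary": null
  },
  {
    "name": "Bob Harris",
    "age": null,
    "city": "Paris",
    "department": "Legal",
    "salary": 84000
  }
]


Checking for missing (null) values in 5 records:

  Noah Anderson: complete
  Eve White: city, department
  Tina Brown: city
  Ivan Brown: age, department, salary
  Bob Harris: age

Per field:
  name: 0 missing
  age: 2 missing
  city: 2 missing
  department: 2 missing
  salary: 1 missing

Total missing values: 7
Records with any missing: 4

7 missing values (age: 2, city: 2, department: 2, salary: 1); 4 incomplete records


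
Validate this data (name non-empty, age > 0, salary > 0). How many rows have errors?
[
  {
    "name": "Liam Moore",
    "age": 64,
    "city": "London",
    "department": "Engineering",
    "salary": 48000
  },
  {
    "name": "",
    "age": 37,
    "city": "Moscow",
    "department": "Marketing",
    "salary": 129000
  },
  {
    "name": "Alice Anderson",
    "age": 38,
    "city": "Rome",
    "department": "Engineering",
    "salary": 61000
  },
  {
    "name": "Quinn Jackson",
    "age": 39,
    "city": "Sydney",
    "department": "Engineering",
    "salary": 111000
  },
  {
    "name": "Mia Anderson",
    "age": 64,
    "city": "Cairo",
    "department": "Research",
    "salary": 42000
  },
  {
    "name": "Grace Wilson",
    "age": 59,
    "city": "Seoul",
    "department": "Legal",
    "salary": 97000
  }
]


Validating 6 records:
Rules: name non-empty, age > 0, salary > 0

  Row 1 (Liam Moore): OK
  Row 2 (???): empty name
  Row 3 (Alice Anderson): OK
  Row 4 (Quinn Jackson): OK
  Row 5 (Mia Anderson): OK
  Row 6 (Grace Wilson): OK

Total errors: 1

1 errors


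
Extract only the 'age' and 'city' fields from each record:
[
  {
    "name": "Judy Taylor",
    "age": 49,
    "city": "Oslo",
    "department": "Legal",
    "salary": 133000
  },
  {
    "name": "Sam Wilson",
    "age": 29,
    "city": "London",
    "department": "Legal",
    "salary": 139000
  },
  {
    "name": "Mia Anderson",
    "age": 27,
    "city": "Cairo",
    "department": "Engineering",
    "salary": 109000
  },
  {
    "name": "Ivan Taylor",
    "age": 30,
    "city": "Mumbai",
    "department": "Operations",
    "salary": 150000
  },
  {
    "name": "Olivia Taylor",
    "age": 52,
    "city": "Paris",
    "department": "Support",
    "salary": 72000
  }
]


Original: 5 records with fields: name, age, city, department, salary
Keep: ['age', 'city']
Drop: ['name', 'department', 'salary']
Result: 5 records, 2 fields each

[
  {
    "age": 49,
    "city": "Oslo"
  },
  {
    "age": 29,
    "city": "London"
  },
  {
    "age": 27,
    "city": "Cairo"
  },
  {
    "age": 30,
    "city": "Mumbai"
  },
  {
    "age": 52,
    "city": "Paris"
  }
]


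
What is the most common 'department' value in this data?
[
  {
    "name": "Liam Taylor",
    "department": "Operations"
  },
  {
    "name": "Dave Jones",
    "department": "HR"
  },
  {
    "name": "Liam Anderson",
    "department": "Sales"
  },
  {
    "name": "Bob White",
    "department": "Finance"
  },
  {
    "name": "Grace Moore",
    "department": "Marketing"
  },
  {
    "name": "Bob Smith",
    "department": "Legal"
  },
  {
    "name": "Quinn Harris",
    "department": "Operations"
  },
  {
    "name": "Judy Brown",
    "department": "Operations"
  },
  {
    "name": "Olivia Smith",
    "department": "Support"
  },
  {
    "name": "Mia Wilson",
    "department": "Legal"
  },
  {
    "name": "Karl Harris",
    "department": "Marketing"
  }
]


Counting 'department' values across 11 records:

  Operations: 3 ###
  Marketing: 2 ##
  Legal: 2 ##
  HR: 1 #
  Sales: 1 #
  Finance: 1 #
  Support: 1 #

Most common: Operations (3 times)

Operations (3 times)


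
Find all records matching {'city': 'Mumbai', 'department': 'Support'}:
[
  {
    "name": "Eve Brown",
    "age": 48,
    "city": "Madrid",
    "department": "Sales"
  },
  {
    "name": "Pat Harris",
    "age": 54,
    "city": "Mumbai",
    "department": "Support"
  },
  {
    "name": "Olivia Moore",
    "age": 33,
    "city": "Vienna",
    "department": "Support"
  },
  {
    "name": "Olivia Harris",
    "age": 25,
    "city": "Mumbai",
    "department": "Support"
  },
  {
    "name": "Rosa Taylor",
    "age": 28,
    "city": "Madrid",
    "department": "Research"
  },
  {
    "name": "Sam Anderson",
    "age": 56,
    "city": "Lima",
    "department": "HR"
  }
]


Search criteria: {'city': 'Mumbai', 'department': 'Support'}

Checking 6 records:
  Eve Brown: {city: Madrid, department: Sales}
  Pat Harris: {city: Mumbai, department: Support} <-- MATCH
  Olivia Moore: {city: Vienna, department: Support}
  Olivia Harris: {city: Mumbai, department: Support} <-- MATCH
  Rosa Taylor: {city: Madrid, department: Research}
  Sam Anderson: {city: Lima, department: HR}

Matches: ["Pat Harris", "Olivia Harris"]

["Pat Harris", "Olivia Harris"]


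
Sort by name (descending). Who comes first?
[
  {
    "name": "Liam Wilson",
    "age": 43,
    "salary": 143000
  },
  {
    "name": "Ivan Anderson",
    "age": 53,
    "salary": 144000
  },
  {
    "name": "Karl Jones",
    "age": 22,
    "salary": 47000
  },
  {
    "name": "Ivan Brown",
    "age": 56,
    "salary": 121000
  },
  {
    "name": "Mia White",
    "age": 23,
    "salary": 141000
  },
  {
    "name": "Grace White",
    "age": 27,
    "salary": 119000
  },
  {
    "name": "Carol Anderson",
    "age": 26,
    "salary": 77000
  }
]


Sort by: name (descending)

Sorted order:
  1. Mia White (name = Mia White)
  2. Liam Wilson (name = Liam Wilson)
  3. Karl Jones (name = Karl Jones)
  4. Ivan Brown (name = Ivan Brown)
  5. Ivan Anderson (name = Ivan Anderson)
  6. Grace White (name = Grace White)
  7. Carol Anderson (name = Carol Anderson)

First: Mia White

Mia White


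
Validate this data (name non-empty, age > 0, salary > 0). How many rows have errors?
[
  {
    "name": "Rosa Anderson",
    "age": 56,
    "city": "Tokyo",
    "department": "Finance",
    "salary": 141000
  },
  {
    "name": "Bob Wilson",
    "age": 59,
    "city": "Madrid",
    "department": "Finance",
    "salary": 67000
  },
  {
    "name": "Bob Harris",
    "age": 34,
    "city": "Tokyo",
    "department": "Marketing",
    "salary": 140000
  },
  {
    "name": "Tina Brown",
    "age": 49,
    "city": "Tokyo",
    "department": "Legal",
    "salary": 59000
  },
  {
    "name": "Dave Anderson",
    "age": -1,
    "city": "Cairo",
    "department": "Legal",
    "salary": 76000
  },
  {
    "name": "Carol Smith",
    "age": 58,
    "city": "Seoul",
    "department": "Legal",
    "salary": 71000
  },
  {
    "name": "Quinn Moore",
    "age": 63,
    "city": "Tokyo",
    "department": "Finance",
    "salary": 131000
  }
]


Validating 7 records:
Rules: name non-empty, age > 0, salary > 0

  Row 1 (Rosa Anderson): OK
  Row 2 (Bob Wilson): OK
  Row 3 (Bob Harris): OK
  Row 4 (Tina Brown): OK
  Row 5 (Dave Anderson): negative age: -1
  Row 6 (Carol Smith): OK
  Row 7 (Quinn Moore): OK

Total errors: 1

1 errors


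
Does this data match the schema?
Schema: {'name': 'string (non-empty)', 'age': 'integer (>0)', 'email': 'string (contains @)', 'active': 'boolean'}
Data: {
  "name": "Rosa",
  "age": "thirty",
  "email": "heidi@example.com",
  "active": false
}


Validating each field against schema:
  name: OK (non-empty string)
  age: FAIL ("thirty" is not an integer)
  email: OK (string with @)
  active: OK (boolean)

Result: INVALID (1 error: age)

INVALID (1 error: age)


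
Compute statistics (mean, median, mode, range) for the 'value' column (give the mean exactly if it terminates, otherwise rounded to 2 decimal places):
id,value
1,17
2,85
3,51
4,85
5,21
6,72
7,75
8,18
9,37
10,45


Data: [17, 85, 51, 85, 21, 72, 75, 18, 37, 45]
Count: 10
Sum: 506
Mean: 506/10 = 50.6
Sorted: [17, 18, 21, 37, 45, 51, 72, 75, 85, 85]
Median: 48.0
Mode: 85 (2 times)
Range: 85 - 17 = 68
Min: 17, Max: 85

mean=50.6, median=48.0, mode=85, range=68


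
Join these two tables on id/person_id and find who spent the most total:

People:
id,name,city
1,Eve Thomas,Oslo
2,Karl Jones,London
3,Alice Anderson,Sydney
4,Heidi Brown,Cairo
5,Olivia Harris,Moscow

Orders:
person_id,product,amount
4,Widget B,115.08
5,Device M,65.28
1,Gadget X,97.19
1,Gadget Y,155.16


Join on: people.id = orders.person_id

Joined rows:
  Heidi Brown (Cairo) bought Widget B for $115.08
  Olivia Harris (Moscow) bought Device M for $65.28
  Eve Thomas (Oslo) bought Gadget X for $97.19
  Eve Thomas (Oslo) bought Gadget Y for $155.16

Total per person:
  Eve Thomas: $252.35
  Heidi Brown: $115.08
  Olivia Harris: $65.28

Top spender: Eve Thomas ($252.35)

Eve Thomas ($252.35)


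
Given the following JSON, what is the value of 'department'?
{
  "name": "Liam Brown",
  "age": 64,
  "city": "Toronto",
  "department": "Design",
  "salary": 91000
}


Looking up field 'department'
Value: Design

Design


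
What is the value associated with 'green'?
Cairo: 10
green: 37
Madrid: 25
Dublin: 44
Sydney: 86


Looking up key 'green'
Value: 37

37


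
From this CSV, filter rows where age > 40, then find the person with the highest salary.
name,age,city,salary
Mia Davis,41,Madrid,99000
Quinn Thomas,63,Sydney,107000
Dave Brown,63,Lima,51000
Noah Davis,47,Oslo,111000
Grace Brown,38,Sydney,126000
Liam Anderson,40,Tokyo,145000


Filter: age > 40
Sort by: salary (descending)

Filtered records (4):
  Noah Davis, age 47, salary $111000
  Quinn Thomas, age 63, salary $107000
  Mia Davis, age 41, salary $99000
  Dave Brown, age 63, salary $51000

Highest salary: Noah Davis ($111000)

Noah Davis


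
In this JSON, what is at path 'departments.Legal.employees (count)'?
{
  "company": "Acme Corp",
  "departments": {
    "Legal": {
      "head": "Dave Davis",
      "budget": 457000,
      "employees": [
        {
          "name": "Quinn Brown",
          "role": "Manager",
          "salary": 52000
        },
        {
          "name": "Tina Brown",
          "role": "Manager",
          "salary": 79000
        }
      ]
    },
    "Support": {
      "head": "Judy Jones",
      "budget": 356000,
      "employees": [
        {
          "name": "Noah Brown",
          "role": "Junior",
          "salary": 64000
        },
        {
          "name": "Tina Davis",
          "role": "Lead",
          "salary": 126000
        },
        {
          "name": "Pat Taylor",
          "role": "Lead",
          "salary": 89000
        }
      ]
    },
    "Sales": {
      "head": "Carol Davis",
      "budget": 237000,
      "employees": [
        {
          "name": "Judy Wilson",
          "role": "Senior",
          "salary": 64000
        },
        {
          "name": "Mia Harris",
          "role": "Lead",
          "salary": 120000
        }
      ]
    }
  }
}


Path: departments.Legal.employees (count)

Navigate:
  -> departments
  -> Legal
  -> employees (array, length 2)

2


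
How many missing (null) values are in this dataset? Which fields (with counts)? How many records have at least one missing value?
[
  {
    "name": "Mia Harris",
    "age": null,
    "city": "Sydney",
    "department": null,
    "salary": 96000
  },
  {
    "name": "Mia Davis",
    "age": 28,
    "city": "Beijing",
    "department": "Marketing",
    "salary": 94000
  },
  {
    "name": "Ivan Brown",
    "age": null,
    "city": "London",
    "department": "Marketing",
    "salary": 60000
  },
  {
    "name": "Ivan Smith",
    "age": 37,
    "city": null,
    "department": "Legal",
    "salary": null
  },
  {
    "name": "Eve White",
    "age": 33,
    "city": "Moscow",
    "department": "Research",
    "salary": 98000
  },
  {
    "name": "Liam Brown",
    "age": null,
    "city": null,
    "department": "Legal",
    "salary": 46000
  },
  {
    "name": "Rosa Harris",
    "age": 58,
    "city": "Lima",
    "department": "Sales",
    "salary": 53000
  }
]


Checking for missing (null) values in 7 records:

  Mia Harris: age, department
  Mia Davis: complete
  Ivan Brown: age
  Ivan Smith: city, salary
  Eve White: complete
  Liam Brown: age, city
  Rosa Harris: complete

Per field:
  name: 0 missing
  age: 3 missing
  city: 2 missing
  department: 1 missing
  salary: 1 missing

Total missing values: 7
Records with any missing: 4

7 missing values (age: 3, city: 2, department: 1, salary: 1); 4 incomplete records


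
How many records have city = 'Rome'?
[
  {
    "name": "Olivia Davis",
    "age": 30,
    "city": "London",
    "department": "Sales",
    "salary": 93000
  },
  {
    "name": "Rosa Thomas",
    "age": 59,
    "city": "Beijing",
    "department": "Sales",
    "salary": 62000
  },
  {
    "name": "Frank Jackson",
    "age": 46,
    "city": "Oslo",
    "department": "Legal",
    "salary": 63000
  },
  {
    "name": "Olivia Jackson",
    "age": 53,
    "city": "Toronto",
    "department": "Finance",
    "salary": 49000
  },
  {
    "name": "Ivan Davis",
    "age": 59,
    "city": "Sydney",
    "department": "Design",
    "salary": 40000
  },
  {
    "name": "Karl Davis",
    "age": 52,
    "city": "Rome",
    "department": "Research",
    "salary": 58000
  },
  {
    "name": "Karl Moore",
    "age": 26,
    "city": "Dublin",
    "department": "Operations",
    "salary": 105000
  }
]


Data: 7 records
Condition: city = 'Rome'

Checking each record:
  Olivia Davis: London
  Rosa Thomas: Beijing
  Frank Jackson: Oslo
  Olivia Jackson: Toronto
  Ivan Davis: Sydney
  Karl Davis: Rome MATCH
  Karl Moore: Dublin

Count: 1

1


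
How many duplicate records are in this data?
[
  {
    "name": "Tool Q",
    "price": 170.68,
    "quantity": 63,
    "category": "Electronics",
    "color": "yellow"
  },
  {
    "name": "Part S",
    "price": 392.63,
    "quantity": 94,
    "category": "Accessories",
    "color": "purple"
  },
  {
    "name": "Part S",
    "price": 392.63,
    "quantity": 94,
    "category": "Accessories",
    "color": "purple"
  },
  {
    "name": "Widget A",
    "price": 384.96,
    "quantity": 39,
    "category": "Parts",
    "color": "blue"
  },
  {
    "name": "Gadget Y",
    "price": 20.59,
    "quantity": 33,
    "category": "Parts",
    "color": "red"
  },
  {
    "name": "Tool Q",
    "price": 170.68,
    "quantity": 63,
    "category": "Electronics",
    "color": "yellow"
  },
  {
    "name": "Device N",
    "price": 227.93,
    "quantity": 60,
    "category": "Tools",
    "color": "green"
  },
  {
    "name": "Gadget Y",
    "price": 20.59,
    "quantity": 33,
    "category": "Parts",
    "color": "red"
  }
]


Checking 8 records for duplicates:

  Row 1: Tool Q ($170.68, qty 63)
  Row 2: Part S ($392.63, qty 94)
  Row 3: Part S ($392.63, qty 94) <-- DUPLICATE
  Row 4: Widget A ($384.96, qty 39)
  Row 5: Gadget Y ($20.59, qty 33)
  Row 6: Tool Q ($170.68, qty 63) <-- DUPLICATE
  Row 7: Device N ($227.93, qty 60)
  Row 8: Gadget Y ($20.59, qty 33) <-- DUPLICATE

Duplicates found: 3
Unique records: 5

3 duplicates, 5 unique


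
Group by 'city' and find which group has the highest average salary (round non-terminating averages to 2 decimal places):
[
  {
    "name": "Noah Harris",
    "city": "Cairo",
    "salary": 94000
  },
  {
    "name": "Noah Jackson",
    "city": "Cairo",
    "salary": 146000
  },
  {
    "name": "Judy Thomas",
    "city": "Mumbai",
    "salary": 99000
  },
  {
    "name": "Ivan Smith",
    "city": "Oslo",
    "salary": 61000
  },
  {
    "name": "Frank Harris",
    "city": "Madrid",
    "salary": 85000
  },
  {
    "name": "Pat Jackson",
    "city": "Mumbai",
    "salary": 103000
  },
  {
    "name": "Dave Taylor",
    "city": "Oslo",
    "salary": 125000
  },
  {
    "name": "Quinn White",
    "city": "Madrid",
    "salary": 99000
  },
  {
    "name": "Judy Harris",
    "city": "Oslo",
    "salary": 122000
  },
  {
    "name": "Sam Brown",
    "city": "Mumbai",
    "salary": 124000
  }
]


Group by: city

Groups:
  Cairo: 2 people, avg salary = 240000/2 = $120000
  Madrid: 2 people, avg salary = 184000/2 = $92000
  Mumbai: 3 people, avg salary = 326000/3 ≈ $108666.67
  Oslo: 3 people, avg salary = 308000/3 ≈ $102666.67

Highest average salary: Cairo ($120000)

Cairo ($120000)


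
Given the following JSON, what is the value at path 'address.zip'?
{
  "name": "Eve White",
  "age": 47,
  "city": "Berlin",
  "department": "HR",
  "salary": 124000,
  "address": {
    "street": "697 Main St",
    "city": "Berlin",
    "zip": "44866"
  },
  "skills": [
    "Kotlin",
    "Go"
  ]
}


Query: address.zip
Path: address -> zip
Value: 44866

44866


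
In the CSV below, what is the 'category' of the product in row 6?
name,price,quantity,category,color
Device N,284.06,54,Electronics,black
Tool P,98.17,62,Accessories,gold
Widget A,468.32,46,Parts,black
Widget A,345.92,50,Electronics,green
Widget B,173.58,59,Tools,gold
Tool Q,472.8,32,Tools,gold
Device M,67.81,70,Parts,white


Query: Row 6 ('Tool Q'), column 'category'
Value: Tools

Tools


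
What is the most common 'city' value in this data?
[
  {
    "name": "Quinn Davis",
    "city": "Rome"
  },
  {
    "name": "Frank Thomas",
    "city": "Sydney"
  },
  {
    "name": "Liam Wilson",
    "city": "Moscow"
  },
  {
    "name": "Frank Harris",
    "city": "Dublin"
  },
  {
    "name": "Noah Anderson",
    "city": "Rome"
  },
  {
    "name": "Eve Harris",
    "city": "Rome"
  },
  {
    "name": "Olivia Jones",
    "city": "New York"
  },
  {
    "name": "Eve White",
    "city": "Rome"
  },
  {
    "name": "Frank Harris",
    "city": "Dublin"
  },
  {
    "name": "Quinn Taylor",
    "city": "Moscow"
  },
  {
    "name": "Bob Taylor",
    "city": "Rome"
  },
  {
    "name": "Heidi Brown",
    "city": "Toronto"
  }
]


Counting 'city' values across 12 records:

  Rome: 5 #####
  Moscow: 2 ##
  Dublin: 2 ##
  Sydney: 1 #
  New York: 1 #
  Toronto: 1 #

Most common: Rome (5 times)

Rome (5 times)


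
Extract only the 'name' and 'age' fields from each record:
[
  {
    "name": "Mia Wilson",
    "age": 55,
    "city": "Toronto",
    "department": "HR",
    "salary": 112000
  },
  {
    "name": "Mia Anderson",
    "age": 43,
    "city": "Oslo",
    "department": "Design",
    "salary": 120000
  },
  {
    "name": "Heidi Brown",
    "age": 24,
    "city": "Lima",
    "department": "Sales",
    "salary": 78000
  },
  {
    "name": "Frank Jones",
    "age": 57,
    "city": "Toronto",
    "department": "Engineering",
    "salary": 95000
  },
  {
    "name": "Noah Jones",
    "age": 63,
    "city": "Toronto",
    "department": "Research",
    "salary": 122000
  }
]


Original: 5 records with fields: name, age, city, department, salary
Keep: ['name', 'age']
Drop: ['city', 'department', 'salary']
Result: 5 records, 2 fields each

[
  {
    "name": "Mia Wilson",
    "age": 55
  },
  {
    "name": "Mia Anderson",
    "age": 43
  },
  {
    "name": "Heidi Brown",
    "age": 24
  },
  {
    "name": "Frank Jones",
    "age": 57
  },
  {
    "name": "Noah Jones",
    "age": 63
  }
]


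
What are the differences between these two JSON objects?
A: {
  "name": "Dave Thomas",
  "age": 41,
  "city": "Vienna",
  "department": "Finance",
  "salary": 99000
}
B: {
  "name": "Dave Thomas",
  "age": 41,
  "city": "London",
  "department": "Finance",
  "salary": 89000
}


Comparing each field (in key order):
  name: same
  age: same
  city: DIFFERENT
  department: same
  salary: DIFFERENT
Differences:
  city: Vienna -> London
  salary: 99000 -> 89000

2 field(s) changed

2 changes: city, salary


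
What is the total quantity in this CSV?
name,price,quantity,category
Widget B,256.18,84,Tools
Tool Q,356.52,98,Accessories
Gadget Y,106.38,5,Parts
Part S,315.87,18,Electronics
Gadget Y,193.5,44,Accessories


Computing total quantity:
Values: [84, 98, 5, 18, 44]
Sum = 249

249


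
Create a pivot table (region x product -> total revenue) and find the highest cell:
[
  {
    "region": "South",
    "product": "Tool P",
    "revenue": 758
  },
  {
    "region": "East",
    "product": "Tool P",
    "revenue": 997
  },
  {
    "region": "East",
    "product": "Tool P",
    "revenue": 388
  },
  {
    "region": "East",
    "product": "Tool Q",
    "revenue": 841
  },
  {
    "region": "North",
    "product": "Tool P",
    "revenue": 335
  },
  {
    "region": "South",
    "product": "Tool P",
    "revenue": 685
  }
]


Pivot: region (rows) x product (columns) -> total revenue

     Tool P        Tool Q      
East          1385           841  
North          335             0  
South         1443             0  

Highest: South / Tool P = $1443

South / Tool P = $1443


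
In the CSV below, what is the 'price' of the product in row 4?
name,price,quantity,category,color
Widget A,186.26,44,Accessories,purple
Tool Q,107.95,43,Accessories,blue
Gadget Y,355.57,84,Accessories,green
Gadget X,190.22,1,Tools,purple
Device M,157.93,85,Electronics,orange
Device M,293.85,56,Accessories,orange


Query: Row 4 ('Gadget X'), column 'price'
Value: 190.22

190.22


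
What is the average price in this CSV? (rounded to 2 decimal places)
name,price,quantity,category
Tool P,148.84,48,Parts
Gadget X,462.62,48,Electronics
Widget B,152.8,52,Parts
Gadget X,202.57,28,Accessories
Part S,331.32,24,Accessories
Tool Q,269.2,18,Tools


Computing average price:
Values: [148.84, 462.62, 152.8, 202.57, 331.32, 269.2]
Sum = 1567.35
Count = 6
Average = 1567.35/6 = 261.225 exactly -> 261.23 (rounded half-up to 2 decimal places)

261.23


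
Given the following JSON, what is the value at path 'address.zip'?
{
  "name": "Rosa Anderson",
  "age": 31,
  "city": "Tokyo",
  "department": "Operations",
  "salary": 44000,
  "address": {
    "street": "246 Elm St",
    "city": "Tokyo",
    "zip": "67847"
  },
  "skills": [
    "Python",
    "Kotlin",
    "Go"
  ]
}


Query: address.zip
Path: address -> zip
Value: 67847

67847


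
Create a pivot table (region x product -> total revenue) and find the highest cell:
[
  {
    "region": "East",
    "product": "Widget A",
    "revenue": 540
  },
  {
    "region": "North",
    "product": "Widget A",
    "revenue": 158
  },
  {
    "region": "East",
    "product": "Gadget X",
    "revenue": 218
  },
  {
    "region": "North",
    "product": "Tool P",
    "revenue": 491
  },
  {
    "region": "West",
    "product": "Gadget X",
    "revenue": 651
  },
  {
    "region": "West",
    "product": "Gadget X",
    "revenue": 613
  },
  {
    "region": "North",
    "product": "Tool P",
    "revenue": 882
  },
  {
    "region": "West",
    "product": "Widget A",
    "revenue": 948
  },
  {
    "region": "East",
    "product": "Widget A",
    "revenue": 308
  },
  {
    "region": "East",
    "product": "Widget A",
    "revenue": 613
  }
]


Pivot: region (rows) x product (columns) -> total revenue

     Gadget X      Tool P        Widget A    
East           218             0          1461  
North            0          1373           158  
West          1264             0           948  

Highest: East / Widget A = $1461

East / Widget A = $1461


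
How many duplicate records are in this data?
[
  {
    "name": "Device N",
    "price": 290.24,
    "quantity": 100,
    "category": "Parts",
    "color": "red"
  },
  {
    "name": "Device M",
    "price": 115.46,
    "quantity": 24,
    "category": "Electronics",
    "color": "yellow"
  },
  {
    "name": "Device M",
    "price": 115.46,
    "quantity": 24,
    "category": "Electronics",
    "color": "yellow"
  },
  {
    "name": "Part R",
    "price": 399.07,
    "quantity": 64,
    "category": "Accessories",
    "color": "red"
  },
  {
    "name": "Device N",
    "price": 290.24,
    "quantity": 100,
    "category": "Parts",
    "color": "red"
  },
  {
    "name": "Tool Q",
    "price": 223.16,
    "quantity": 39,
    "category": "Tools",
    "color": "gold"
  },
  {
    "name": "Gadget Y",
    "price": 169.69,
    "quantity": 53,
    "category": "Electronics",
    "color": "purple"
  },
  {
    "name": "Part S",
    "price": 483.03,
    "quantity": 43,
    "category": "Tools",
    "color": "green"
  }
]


Checking 8 records for duplicates:

  Row 1: Device N ($290.24, qty 100)
  Row 2: Device M ($115.46, qty 24)
  Row 3: Device M ($115.46, qty 24) <-- DUPLICATE
  Row 4: Part R ($399.07, qty 64)
  Row 5: Device N ($290.24, qty 100) <-- DUPLICATE
  Row 6: Tool Q ($223.16, qty 39)
  Row 7: Gadget Y ($169.69, qty 53)
  Row 8: Part S ($483.03, qty 43)

Duplicates found: 2
Unique records: 6

2 duplicates, 6 unique
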